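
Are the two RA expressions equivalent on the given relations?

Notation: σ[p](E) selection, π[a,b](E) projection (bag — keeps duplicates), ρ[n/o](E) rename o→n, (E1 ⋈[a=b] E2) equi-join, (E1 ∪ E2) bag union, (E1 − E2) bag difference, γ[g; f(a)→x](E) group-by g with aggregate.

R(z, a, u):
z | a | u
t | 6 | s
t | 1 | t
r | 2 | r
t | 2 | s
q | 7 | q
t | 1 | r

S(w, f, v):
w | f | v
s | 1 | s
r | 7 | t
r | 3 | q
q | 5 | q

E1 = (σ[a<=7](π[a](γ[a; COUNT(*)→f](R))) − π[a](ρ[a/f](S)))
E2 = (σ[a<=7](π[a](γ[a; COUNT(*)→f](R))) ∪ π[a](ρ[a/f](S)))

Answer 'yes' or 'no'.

E1 per-node cardinality:
  R → 6
  γ[a; COUNT(*)→f](R) → 4
  π[a](γ[a; COUNT(*)→f](R)) → 4
  σ[a<=7](π[a](γ[a; COUNT(*)→f](R))) → 4
  S → 4
  ρ[a/f](S) → 4
  π[a](ρ[a/f](S)) → 4
  (σ[a<=7](π[a](γ[a; COUNT(*)→f](R))) − π[a](ρ[a/f](S))) → 2
E2 per-node cardinality:
  R → 6
  γ[a; COUNT(*)→f](R) → 4
  π[a](γ[a; COUNT(*)→f](R)) → 4
  σ[a<=7](π[a](γ[a; COUNT(*)→f](R))) → 4
  S → 4
  ρ[a/f](S) → 4
  π[a](ρ[a/f](S)) → 4
  (σ[a<=7](π[a](γ[a; COUNT(*)→f](R))) ∪ π[a](ρ[a/f](S))) → 8

E1 result:
a
2
6
E2 result:
a
1
1
2
3
5
6
7
7
Witness: (5,) appears 0× in E1 but 1× in E2.

no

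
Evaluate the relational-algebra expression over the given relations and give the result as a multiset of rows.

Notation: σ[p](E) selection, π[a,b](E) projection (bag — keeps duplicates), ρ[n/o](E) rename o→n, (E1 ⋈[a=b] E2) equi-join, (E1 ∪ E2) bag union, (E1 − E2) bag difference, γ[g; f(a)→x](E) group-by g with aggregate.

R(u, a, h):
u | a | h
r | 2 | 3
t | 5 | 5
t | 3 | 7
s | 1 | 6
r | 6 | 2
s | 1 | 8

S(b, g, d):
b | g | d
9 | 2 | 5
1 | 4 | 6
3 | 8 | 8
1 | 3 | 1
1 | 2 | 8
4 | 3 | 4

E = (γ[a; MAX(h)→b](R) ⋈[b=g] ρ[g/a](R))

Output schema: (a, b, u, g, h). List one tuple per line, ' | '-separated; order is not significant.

Stepwise |·|:
  R → 6
  γ[a; MAX(h)→b](R) → 5
  R → 6
  ρ[g/a](R) → 6
  (γ[a; MAX(h)→b](R) ⋈[b=g] ρ[g/a](R)) → 3

== RESULT ==
a | b | u | g | h
2 | 3 | t | 3 | 7
5 | 5 | t | 5 | 5
6 | 2 | r | 2 | 3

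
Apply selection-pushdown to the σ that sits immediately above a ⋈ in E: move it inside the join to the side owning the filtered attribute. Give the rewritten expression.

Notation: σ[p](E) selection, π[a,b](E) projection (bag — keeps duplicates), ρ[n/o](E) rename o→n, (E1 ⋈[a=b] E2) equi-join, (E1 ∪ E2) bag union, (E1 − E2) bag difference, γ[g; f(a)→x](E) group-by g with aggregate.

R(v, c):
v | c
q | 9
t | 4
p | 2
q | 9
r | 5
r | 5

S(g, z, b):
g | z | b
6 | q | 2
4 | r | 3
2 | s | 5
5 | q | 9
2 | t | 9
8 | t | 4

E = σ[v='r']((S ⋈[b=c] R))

σ filters on v, owned by the right side.
E' = (S ⋈[b=c] σ[v='r'](R))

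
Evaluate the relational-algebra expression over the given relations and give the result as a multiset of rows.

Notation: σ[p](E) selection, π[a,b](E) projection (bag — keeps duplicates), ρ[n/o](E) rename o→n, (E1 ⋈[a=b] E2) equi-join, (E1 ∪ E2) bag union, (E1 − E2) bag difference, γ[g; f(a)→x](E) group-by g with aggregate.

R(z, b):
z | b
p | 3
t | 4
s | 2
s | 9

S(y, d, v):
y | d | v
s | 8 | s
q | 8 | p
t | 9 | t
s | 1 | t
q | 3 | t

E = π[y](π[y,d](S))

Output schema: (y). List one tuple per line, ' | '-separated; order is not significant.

Stepwise |·|:
  S → 5
  π[y,d](S) → 5
  π[y](π[y,d](S)) → 5

== RESULT ==
y
q
q
s
s
t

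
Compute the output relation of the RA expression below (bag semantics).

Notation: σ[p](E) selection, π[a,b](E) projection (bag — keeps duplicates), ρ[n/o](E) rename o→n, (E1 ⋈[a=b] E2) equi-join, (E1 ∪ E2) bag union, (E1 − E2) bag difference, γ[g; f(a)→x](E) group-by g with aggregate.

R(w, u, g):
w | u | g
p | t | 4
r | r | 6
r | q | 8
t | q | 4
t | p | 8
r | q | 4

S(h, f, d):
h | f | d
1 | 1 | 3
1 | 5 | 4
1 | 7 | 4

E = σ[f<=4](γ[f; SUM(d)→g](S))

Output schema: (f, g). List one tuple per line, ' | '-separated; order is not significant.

Subexpression sizes:
  S → 3
  γ[f; SUM(d)→g](S) → 3
  σ[f<=4](γ[f; SUM(d)→g](S)) → 1

== RESULT ==
f | g
1 | 3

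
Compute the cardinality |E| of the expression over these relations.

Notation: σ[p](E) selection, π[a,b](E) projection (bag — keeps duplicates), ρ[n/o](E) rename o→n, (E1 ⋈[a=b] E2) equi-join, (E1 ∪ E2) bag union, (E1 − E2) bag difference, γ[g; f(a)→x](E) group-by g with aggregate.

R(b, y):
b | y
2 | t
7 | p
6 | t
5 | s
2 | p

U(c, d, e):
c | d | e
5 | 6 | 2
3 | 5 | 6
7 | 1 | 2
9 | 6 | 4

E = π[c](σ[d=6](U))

Per-node cardinality:
  U → 4
  σ[d=6](U) → 2
  π[c](σ[d=6](U)) → 2

|E| = 2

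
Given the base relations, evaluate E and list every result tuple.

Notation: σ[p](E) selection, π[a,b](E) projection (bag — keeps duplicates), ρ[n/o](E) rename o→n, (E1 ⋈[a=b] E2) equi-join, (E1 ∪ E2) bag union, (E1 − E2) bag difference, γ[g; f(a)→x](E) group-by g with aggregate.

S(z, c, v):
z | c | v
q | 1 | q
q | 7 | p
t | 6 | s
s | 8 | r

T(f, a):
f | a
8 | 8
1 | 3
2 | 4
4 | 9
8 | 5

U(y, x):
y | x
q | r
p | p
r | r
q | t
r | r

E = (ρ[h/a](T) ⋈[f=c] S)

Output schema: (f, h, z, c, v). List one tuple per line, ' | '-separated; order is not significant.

Stepwise |·|:
  T → 5
  ρ[h/a](T) → 5
  S → 4
  (ρ[h/a](T) ⋈[f=c] S) → 3

== RESULT ==
f | h | z | c | v
1 | 3 | q | 1 | q
8 | 5 | s | 8 | r
8 | 8 | s | 8 | r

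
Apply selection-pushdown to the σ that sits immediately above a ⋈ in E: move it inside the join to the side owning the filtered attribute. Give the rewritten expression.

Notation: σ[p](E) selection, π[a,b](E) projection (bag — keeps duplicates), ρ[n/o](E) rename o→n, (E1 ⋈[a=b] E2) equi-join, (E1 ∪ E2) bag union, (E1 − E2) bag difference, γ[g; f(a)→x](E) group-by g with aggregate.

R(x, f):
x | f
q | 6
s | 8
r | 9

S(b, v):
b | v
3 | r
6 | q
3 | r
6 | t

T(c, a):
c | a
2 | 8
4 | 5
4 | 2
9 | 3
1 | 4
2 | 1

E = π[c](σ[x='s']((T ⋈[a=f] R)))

σ filters on x, owned by the right side.
E' = π[c]((T ⋈[a=f] σ[x='s'](R)))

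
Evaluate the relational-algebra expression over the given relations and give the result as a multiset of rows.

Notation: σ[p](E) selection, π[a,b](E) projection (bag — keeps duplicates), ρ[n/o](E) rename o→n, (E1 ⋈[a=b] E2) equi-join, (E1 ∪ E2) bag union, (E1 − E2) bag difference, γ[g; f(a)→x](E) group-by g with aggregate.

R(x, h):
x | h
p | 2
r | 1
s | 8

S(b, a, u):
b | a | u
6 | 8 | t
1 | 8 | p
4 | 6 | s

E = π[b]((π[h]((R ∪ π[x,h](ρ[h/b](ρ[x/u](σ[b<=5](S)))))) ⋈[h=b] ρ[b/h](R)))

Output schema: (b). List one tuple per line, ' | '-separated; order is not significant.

Row counts bottom-up:
  R → 3
  S → 3
  σ[b<=5](S) → 2
  ρ[x/u](σ[b<=5](S)) → 2
  ρ[h/b](ρ[x/u](σ[b<=5](S))) → 2
  π[x,h](ρ[h/b](ρ[x/u](σ[b<=5](S)))) → 2
  (R ∪ π[x,h](ρ[h/b](ρ[x/u](σ[b<=5](S))))) → 5
  π[h]((R ∪ π[x,h](ρ[h/b](ρ[x/u](σ[b<=5](S)))))) → 5
  R → 3
  ρ[b/h](R) → 3
  (π[h]((R ∪ π[x,h](ρ[h/b](ρ[x/u](σ[b<=5](S)))))) ⋈[h=b] ρ[b/h](R)) → 4
  π[b]((π[h]((R ∪ π[x,h](ρ[h/b](ρ[x/u](σ[b<=5](S)))))) ⋈[h=b] ρ[b/h](R))) → 4

== RESULT ==
b
1
1
2
8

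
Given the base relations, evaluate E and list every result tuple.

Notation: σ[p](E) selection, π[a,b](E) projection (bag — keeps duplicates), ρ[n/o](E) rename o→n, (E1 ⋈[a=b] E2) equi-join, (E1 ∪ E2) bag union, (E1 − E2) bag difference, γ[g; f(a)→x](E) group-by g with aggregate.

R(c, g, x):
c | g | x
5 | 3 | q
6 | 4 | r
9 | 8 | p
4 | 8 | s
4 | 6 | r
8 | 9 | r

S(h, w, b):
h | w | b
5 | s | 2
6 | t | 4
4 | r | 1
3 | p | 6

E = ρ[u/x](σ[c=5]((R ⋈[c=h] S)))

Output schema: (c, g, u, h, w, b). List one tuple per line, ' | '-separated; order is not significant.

Stepwise |·|:
  R → 6
  S → 4
  (R ⋈[c=h] S) → 4
  σ[c=5]((R ⋈[c=h] S)) → 1
  ρ[u/x](σ[c=5]((R ⋈[c=h] S))) → 1

== RESULT ==
c | g | u | h | w | b
5 | 3 | q | 5 | s | 2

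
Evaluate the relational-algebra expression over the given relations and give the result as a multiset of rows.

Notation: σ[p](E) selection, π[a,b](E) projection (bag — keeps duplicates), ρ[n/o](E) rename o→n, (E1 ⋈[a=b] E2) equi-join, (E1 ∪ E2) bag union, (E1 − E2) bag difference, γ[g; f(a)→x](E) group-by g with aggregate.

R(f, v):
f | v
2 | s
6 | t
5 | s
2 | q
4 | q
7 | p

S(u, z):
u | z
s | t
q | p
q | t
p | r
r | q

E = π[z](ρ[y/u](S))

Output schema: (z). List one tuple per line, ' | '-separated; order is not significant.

Per-node cardinality:
  S → 5
  ρ[y/u](S) → 5
  π[z](ρ[y/u](S)) → 5

== RESULT ==
z
p
q
r
t
t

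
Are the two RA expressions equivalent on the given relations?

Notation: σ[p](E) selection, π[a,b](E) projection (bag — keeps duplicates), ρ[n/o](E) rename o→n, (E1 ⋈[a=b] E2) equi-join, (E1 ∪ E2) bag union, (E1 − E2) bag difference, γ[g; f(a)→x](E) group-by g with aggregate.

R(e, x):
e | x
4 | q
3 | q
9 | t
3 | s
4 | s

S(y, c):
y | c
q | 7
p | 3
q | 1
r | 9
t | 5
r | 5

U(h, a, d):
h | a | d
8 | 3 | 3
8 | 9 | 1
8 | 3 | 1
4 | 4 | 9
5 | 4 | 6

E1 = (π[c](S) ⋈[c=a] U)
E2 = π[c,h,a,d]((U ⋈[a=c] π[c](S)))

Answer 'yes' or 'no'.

E1 subexpression sizes:
  S → 6
  π[c](S) → 6
  U → 5
  (π[c](S) ⋈[c=a] U) → 3
E2 subexpression sizes:
  U → 5
  S → 6
  π[c](S) → 6
  (U ⋈[a=c] π[c](S)) → 3
  π[c,h,a,d]((U ⋈[a=c] π[c](S))) → 3

E1 and E2 produce the same multiset:
c | h | a | d
3 | 8 | 3 | 1
3 | 8 | 3 | 3
9 | 8 | 9 | 1

yes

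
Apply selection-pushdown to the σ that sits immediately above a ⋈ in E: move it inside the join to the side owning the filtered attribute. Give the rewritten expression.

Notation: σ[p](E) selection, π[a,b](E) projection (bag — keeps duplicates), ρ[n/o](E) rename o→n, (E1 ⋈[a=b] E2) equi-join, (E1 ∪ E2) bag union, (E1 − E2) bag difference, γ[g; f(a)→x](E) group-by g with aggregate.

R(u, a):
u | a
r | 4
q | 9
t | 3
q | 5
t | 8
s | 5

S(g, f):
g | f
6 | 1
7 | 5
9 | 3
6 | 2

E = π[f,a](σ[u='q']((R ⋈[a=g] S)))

σ filters on u, owned by the left side.
E' = π[f,a]((σ[u='q'](R) ⋈[a=g] S))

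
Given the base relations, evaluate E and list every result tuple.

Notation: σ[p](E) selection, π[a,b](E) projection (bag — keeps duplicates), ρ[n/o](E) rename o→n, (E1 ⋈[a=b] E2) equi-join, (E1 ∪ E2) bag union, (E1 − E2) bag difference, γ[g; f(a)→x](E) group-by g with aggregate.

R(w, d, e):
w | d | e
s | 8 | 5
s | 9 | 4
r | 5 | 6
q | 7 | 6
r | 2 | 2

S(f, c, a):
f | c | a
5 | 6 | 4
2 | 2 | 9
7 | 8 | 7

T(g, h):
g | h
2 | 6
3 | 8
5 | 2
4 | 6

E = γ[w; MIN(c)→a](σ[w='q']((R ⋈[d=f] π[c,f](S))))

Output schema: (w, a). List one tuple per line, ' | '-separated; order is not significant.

Row counts bottom-up:
  R → 5
  S → 3
  π[c,f](S) → 3
  (R ⋈[d=f] π[c,f](S)) → 3
  σ[w='q']((R ⋈[d=f] π[c,f](S))) → 1
  γ[w; MIN(c)→a](σ[w='q']((R ⋈[d=f] π[c,f](S)))) → 1

== RESULT ==
w | a
q | 8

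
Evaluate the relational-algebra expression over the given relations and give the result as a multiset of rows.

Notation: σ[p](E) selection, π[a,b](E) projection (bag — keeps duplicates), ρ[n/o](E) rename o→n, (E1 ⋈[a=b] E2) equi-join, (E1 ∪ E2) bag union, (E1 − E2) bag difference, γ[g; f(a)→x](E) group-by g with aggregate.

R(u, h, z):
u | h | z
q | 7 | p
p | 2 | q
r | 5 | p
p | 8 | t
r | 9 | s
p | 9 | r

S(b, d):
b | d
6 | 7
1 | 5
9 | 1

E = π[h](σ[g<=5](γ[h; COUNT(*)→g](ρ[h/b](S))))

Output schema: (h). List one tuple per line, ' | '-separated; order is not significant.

Row counts bottom-up:
  S → 3
  ρ[h/b](S) → 3
  γ[h; COUNT(*)→g](ρ[h/b](S)) → 3
  σ[g<=5](γ[h; COUNT(*)→g](ρ[h/b](S))) → 3
  π[h](σ[g<=5](γ[h; COUNT(*)→g](ρ[h/b](S)))) → 3

== RESULT ==
h
1
6
9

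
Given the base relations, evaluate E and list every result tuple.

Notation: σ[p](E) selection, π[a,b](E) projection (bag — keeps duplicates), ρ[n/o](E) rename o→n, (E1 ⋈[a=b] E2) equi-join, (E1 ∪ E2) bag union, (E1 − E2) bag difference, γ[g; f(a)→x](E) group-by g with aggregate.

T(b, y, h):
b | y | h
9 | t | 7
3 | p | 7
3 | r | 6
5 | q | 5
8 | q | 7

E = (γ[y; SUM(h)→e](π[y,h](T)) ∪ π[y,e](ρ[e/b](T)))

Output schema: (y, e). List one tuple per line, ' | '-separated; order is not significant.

Row counts bottom-up:
  T → 5
  π[y,h](T) → 5
  γ[y; SUM(h)→e](π[y,h](T)) → 4
  T → 5
  ρ[e/b](T) → 5
  π[y,e](ρ[e/b](T)) → 5
  (γ[y; SUM(h)→e](π[y,h](T)) ∪ π[y,e](ρ[e/b](T))) → 9

== RESULT ==
y | e
p | 3
p | 7
q | 5
q | 8
q | 12
r | 3
r | 6
t | 7
t | 9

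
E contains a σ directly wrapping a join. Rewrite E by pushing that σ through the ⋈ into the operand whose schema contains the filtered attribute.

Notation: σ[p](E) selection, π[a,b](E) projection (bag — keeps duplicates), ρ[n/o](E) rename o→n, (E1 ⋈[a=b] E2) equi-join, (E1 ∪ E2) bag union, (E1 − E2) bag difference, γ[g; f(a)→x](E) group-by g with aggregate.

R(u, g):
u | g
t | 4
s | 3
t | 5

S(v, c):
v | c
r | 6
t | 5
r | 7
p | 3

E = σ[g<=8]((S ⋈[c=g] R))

σ filters on g, owned by the right side.
E' = (S ⋈[c=g] σ[g<=8](R))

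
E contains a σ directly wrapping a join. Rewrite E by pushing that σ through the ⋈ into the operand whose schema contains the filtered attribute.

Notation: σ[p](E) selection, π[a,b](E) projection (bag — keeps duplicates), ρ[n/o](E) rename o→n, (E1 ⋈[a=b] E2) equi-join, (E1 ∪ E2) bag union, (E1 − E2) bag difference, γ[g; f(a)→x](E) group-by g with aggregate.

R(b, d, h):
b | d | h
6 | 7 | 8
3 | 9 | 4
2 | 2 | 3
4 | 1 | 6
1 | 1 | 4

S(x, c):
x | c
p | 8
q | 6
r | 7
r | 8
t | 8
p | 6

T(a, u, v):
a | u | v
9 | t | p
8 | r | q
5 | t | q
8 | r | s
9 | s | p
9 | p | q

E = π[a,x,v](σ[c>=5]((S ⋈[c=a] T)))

σ filters on c, owned by the left side.
E' = π[a,x,v]((σ[c>=5](S) ⋈[c=a] T))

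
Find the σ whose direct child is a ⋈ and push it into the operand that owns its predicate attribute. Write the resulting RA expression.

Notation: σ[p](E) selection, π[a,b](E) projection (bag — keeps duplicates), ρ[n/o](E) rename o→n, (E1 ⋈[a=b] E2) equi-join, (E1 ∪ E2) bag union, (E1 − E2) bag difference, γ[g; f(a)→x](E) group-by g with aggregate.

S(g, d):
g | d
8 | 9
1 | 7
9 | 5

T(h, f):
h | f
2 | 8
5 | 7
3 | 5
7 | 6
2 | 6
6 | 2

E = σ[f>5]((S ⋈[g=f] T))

σ filters on f, owned by the right side.
E' = (S ⋈[g=f] σ[f>5](T))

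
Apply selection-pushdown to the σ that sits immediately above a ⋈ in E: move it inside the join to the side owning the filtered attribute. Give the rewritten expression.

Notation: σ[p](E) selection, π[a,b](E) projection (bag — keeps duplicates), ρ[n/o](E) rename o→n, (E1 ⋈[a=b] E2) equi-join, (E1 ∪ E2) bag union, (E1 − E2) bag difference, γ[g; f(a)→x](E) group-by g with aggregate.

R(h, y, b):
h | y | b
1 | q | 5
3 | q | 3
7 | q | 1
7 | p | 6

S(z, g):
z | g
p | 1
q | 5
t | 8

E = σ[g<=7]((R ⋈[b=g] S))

σ filters on g, owned by the right side.
E' = (R ⋈[b=g] σ[g<=7](S))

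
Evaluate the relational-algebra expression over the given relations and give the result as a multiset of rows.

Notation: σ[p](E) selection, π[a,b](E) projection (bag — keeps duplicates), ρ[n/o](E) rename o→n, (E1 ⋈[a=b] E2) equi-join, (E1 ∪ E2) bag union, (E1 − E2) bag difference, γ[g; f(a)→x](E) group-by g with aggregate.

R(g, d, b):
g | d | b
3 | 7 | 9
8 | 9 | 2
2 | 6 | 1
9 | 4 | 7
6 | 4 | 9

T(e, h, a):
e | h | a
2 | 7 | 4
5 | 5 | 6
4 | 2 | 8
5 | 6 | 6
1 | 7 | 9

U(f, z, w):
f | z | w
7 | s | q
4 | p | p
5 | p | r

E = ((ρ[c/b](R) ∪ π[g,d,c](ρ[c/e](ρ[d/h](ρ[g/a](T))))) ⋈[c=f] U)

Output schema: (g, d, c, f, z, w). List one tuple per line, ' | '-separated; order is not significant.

Row counts bottom-up:
  R → 5
  ρ[c/b](R) → 5
  T → 5
  ρ[g/a](T) → 5
  ρ[d/h](ρ[g/a](T)) → 5
  ρ[c/e](ρ[d/h](ρ[g/a](T))) → 5
  π[g,d,c](ρ[c/e](ρ[d/h](ρ[g/a](T)))) → 5
  (ρ[c/b](R) ∪ π[g,d,c](ρ[c/e](ρ[d/h](ρ[g/a](T))))) → 10
  U → 3
  ((ρ[c/b](R) ∪ π[g,d,c](ρ[c/e](ρ[d/h](ρ[g/a](T))))) ⋈[c=f] U) → 4

== RESULT ==
g | d | c | f | z | w
6 | 5 | 5 | 5 | p | r
6 | 6 | 5 | 5 | p | r
8 | 2 | 4 | 4 | p | p
9 | 4 | 7 | 7 | s | q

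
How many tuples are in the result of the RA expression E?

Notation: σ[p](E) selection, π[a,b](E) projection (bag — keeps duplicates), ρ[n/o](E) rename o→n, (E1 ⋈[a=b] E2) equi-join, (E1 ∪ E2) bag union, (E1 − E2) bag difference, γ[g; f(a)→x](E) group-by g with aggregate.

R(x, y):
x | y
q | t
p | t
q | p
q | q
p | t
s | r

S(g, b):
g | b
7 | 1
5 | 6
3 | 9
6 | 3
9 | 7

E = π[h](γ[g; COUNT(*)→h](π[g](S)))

Per-node cardinality:
  S → 5
  π[g](S) → 5
  γ[g; COUNT(*)→h](π[g](S)) → 5
  π[h](γ[g; COUNT(*)→h](π[g](S))) → 5

|E| = 5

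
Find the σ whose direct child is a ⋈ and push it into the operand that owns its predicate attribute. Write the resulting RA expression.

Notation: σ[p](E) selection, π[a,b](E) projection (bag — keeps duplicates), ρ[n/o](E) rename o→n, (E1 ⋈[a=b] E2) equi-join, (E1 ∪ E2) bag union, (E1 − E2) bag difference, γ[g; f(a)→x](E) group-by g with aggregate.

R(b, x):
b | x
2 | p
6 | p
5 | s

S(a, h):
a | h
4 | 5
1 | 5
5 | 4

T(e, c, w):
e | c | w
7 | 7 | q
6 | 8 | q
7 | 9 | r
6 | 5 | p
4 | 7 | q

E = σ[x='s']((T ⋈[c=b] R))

σ filters on x, owned by the right side.
E' = (T ⋈[c=b] σ[x='s'](R))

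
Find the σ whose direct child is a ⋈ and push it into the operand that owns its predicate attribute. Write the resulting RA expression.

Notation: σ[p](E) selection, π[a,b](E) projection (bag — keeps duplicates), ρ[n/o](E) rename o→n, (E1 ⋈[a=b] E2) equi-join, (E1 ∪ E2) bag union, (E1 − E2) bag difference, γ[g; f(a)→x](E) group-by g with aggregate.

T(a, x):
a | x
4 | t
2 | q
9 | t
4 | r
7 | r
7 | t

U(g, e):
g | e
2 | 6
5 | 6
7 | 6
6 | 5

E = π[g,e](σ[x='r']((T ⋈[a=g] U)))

σ filters on x, owned by the left side.
E' = π[g,e]((σ[x='r'](T) ⋈[a=g] U))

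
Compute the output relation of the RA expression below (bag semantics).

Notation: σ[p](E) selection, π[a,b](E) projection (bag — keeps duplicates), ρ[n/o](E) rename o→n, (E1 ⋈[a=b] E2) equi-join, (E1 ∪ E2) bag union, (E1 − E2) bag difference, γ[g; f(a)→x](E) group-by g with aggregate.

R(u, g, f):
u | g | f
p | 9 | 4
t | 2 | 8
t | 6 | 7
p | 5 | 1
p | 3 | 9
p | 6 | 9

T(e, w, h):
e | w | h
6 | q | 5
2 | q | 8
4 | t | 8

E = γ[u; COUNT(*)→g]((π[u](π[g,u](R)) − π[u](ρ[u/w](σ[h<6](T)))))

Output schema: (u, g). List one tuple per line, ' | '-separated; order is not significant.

Stepwise |·|:
  R → 6
  π[g,u](R) → 6
  π[u](π[g,u](R)) → 6
  T → 3
  σ[h<6](T) → 1
  ρ[u/w](σ[h<6](T)) → 1
  π[u](ρ[u/w](σ[h<6](T))) → 1
  (π[u](π[g,u](R)) − π[u](ρ[u/w](σ[h<6](T)))) → 6
  γ[u; COUNT(*)→g]((π[u](π[g,u](R)) − π[u](ρ[u/w](σ[h<6](T))))) → 2

== RESULT ==
u | g
p | 4
t | 2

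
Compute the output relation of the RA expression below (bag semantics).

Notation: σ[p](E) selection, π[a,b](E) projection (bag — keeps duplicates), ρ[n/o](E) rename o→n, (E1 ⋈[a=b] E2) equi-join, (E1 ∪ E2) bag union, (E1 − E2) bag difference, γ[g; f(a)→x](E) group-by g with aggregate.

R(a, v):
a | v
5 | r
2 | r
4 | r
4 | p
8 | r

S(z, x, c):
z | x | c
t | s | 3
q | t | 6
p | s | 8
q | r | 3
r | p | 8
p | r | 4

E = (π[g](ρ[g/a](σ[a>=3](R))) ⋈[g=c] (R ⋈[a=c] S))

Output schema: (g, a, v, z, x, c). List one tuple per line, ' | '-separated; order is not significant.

Row counts bottom-up:
  R → 5
  σ[a>=3](R) → 4
  ρ[g/a](σ[a>=3](R)) → 4
  π[g](ρ[g/a](σ[a>=3](R))) → 4
  R → 5
  S → 6
  (R ⋈[a=c] S) → 4
  (π[g](ρ[g/a](σ[a>=3](R))) ⋈[g=c] (R ⋈[a=c] S)) → 6

== RESULT ==
g | a | v | z | x | c
4 | 4 | p | p | r | 4
4 | 4 | p | p | r | 4
4 | 4 | r | p | r | 4
4 | 4 | r | p | r | 4
8 | 8 | r | p | s | 8
8 | 8 | r | r | p | 8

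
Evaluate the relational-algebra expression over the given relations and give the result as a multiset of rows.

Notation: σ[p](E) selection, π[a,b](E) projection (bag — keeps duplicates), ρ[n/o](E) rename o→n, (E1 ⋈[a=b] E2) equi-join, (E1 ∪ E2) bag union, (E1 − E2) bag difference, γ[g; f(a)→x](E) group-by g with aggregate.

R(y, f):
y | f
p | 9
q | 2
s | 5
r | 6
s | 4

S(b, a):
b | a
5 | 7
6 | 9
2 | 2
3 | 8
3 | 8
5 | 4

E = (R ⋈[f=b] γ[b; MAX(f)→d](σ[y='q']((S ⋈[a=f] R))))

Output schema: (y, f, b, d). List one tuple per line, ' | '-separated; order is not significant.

Subexpression sizes:
  R → 5
  S → 6
  R → 5
  (S ⋈[a=f] R) → 3
  σ[y='q']((S ⋈[a=f] R)) → 1
  γ[b; MAX(f)→d](σ[y='q']((S ⋈[a=f] R))) → 1
  (R ⋈[f=b] γ[b; MAX(f)→d](σ[y='q']((S ⋈[a=f] R)))) → 1

== RESULT ==
y | f | b | d
q | 2 | 2 | 2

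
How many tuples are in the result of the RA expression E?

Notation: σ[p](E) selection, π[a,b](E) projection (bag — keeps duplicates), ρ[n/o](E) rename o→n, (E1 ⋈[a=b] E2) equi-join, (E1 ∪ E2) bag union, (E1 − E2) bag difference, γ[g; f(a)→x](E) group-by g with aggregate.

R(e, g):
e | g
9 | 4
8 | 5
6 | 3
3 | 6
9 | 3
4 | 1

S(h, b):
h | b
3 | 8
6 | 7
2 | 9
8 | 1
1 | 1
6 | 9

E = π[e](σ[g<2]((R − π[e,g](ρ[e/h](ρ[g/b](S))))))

Per-node cardinality:
  R → 6
  S → 6
  ρ[g/b](S) → 6
  ρ[e/h](ρ[g/b](S)) → 6
  π[e,g](ρ[e/h](ρ[g/b](S))) → 6
  (R − π[e,g](ρ[e/h](ρ[g/b](S)))) → 6
  σ[g<2]((R − π[e,g](ρ[e/h](ρ[g/b](S))))) → 1
  π[e](σ[g<2]((R − π[e,g](ρ[e/h](ρ[g/b](S)))))) → 1

|E| = 1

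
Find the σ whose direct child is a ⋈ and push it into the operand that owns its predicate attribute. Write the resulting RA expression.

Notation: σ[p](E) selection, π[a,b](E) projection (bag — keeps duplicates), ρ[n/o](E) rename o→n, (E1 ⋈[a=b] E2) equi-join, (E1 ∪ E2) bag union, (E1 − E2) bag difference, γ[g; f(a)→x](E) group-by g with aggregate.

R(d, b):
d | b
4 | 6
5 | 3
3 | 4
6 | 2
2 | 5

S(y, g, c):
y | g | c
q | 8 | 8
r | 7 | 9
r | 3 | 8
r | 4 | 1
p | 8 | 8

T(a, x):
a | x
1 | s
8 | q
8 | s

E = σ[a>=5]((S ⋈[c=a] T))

σ filters on a, owned by the right side.
E' = (S ⋈[c=a] σ[a>=5](T))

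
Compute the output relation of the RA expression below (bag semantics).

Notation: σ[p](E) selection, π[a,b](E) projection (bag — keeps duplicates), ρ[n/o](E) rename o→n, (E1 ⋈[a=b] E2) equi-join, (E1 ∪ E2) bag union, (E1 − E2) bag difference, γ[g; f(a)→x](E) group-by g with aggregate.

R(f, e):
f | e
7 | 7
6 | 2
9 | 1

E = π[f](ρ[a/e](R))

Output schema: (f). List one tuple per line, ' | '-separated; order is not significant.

Subexpression sizes:
  R → 3
  ρ[a/e](R) → 3
  π[f](ρ[a/e](R)) → 3

== RESULT ==
f
6
7
9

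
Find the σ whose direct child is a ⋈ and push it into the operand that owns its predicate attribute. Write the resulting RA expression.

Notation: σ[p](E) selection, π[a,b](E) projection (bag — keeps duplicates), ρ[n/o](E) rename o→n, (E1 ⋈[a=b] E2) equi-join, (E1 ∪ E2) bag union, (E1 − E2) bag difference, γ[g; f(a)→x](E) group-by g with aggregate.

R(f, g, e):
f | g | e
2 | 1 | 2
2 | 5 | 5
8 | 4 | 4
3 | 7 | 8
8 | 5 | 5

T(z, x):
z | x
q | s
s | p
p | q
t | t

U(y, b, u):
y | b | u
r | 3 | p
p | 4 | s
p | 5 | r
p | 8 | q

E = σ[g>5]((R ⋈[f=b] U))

σ filters on g, owned by the left side.
E' = (σ[g>5](R) ⋈[f=b] U)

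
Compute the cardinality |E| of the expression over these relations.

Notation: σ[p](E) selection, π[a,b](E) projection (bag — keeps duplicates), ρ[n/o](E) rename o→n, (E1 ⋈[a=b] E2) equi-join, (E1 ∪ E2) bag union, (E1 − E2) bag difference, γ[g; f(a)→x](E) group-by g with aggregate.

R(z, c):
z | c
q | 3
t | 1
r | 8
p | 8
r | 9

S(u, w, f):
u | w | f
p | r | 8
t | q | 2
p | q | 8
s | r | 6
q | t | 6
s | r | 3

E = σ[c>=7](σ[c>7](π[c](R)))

Per-node cardinality:
  R → 5
  π[c](R) → 5
  σ[c>7](π[c](R)) → 3
  σ[c>=7](σ[c>7](π[c](R))) → 3

|E| = 3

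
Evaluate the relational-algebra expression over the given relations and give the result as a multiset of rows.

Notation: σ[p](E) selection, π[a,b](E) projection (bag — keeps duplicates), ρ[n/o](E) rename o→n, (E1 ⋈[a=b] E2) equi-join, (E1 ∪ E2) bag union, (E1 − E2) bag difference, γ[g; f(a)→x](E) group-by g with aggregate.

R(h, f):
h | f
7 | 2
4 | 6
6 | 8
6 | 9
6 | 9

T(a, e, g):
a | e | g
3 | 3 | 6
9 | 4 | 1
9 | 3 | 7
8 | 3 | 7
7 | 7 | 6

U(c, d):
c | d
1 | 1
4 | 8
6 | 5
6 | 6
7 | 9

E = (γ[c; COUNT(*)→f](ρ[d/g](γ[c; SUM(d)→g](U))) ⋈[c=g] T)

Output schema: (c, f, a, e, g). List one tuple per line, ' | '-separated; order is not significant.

Subexpression sizes:
  U → 5
  γ[c; SUM(d)→g](U) → 4
  ρ[d/g](γ[c; SUM(d)→g](U)) → 4
  γ[c; COUNT(*)→f](ρ[d/g](γ[c; SUM(d)→g](U))) → 4
  T → 5
  (γ[c; COUNT(*)→f](ρ[d/g](γ[c; SUM(d)→g](U))) ⋈[c=g] T) → 5

== RESULT ==
c | f | a | e | g
1 | 1 | 9 | 4 | 1
6 | 1 | 3 | 3 | 6
6 | 1 | 7 | 7 | 6
7 | 1 | 8 | 3 | 7
7 | 1 | 9 | 3 | 7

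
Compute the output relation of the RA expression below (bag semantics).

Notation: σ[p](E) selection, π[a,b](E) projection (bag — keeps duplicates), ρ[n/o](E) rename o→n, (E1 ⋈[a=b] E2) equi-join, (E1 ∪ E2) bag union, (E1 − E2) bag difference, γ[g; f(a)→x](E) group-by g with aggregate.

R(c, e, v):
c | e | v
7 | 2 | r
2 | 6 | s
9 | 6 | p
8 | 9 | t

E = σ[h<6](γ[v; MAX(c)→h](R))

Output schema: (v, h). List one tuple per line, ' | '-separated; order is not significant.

Stepwise |·|:
  R → 4
  γ[v; MAX(c)→h](R) → 4
  σ[h<6](γ[v; MAX(c)→h](R)) → 1

== RESULT ==
v | h
s | 2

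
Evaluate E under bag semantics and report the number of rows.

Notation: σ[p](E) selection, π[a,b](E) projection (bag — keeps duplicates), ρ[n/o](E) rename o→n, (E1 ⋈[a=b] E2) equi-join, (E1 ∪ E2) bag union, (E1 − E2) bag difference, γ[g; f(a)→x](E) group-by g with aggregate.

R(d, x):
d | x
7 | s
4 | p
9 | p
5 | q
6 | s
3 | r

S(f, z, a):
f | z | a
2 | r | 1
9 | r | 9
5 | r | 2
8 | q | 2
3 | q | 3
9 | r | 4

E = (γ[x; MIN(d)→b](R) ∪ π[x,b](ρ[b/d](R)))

Row counts bottom-up:
  R → 6
  γ[x; MIN(d)→b](R) → 4
  R → 6
  ρ[b/d](R) → 6
  π[x,b](ρ[b/d](R)) → 6
  (γ[x; MIN(d)→b](R) ∪ π[x,b](ρ[b/d](R))) → 10

|E| = 10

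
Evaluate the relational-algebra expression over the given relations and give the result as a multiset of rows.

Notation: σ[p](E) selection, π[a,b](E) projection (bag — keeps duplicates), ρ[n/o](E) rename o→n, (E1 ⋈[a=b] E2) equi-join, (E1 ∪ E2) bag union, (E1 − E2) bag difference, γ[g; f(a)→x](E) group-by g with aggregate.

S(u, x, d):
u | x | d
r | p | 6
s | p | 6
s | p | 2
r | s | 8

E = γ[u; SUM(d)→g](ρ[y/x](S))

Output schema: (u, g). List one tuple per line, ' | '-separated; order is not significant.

Subexpression sizes:
  S → 4
  ρ[y/x](S) → 4
  γ[u; SUM(d)→g](ρ[y/x](S)) → 2

== RESULT ==
u | g
r | 14
s | 8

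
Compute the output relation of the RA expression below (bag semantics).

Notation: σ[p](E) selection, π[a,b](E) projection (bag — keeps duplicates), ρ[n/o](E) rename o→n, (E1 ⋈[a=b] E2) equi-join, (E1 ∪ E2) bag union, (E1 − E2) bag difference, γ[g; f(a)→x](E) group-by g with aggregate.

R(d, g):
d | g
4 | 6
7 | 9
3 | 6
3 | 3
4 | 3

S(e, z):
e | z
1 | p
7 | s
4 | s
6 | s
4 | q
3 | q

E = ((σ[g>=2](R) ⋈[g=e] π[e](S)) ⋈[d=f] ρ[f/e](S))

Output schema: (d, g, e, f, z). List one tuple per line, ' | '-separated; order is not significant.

Stepwise |·|:
  R → 5
  σ[g>=2](R) → 5
  S → 6
  π[e](S) → 6
  (σ[g>=2](R) ⋈[g=e] π[e](S)) → 4
  S → 6
  ρ[f/e](S) → 6
  ((σ[g>=2](R) ⋈[g=e] π[e](S)) ⋈[d=f] ρ[f/e](S)) → 6

== RESULT ==
d | g | e | f | z
3 | 3 | 3 | 3 | q
3 | 6 | 6 | 3 | q
4 | 3 | 3 | 4 | q
4 | 3 | 3 | 4 | s
4 | 6 | 6 | 4 | q
4 | 6 | 6 | 4 | s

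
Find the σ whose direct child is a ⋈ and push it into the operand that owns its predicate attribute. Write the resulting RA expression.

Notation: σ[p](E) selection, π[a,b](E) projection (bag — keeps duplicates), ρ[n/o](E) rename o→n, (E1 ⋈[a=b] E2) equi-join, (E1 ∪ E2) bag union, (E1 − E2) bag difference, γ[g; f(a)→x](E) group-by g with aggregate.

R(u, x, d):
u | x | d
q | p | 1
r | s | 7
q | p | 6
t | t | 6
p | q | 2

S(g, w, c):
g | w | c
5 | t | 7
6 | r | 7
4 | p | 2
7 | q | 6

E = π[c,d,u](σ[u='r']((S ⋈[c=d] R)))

σ filters on u, owned by the right side.
E' = π[c,d,u]((S ⋈[c=d] σ[u='r'](R)))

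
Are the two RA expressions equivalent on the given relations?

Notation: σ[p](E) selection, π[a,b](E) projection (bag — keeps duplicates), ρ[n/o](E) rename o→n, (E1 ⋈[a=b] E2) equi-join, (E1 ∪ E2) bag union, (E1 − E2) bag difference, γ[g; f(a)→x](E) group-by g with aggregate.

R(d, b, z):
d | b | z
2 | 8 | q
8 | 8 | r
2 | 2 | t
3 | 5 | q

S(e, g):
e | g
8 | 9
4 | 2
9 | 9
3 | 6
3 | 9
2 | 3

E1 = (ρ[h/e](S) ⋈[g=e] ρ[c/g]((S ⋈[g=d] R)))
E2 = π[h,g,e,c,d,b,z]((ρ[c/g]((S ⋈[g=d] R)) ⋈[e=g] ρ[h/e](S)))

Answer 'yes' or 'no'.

E1 row counts bottom-up:
  S → 6
  ρ[h/e](S) → 6
  S → 6
  R → 4
  (S ⋈[g=d] R) → 3
  ρ[c/g]((S ⋈[g=d] R)) → 3
  (ρ[h/e](S) ⋈[g=e] ρ[c/g]((S ⋈[g=d] R))) → 1
E2 row counts bottom-up:
  S → 6
  R → 4
  (S ⋈[g=d] R) → 3
  ρ[c/g]((S ⋈[g=d] R)) → 3
  S → 6
  ρ[h/e](S) → 6
  (ρ[c/g]((S ⋈[g=d] R)) ⋈[e=g] ρ[h/e](S)) → 1
  π[h,g,e,c,d,b,z]((ρ[c/g]((S ⋈[g=d] R)) ⋈[e=g] ρ[h/e](S))) → 1

E1 and E2 produce the same multiset:
h | g | e | c | d | b | z
4 | 2 | 2 | 3 | 3 | 5 | q

yes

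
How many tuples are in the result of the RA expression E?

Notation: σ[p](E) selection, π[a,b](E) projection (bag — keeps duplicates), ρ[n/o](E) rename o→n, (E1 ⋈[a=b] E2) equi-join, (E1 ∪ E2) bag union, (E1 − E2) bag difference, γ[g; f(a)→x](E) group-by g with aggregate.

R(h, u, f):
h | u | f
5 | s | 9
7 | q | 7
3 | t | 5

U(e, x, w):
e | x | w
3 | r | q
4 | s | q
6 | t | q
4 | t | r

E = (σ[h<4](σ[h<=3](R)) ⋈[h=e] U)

Row counts bottom-up:
  R → 3
  σ[h<=3](R) → 1
  σ[h<4](σ[h<=3](R)) → 1
  U → 4
  (σ[h<4](σ[h<=3](R)) ⋈[h=e] U) → 1

|E| = 1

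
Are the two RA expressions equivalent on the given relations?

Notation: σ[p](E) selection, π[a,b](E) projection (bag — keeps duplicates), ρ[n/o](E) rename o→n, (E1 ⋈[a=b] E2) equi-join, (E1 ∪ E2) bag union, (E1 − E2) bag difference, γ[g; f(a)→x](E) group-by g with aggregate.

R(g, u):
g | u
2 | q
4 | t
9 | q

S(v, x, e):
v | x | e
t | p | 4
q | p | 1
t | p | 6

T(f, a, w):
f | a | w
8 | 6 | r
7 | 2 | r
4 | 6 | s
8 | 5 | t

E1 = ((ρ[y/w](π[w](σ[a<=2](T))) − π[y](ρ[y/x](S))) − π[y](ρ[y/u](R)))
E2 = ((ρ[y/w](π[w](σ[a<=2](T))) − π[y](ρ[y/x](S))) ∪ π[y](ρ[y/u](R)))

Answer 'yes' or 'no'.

E1 stepwise |·|:
  T → 4
  σ[a<=2](T) → 1
  π[w](σ[a<=2](T)) → 1
  ρ[y/w](π[w](σ[a<=2](T))) → 1
  S → 3
  ρ[y/x](S) → 3
  π[y](ρ[y/x](S)) → 3
  (ρ[y/w](π[w](σ[a<=2](T))) − π[y](ρ[y/x](S))) → 1
  R → 3
  ρ[y/u](R) → 3
  π[y](ρ[y/u](R)) → 3
  ((ρ[y/w](π[w](σ[a<=2](T))) − π[y](ρ[y/x](S))) − π[y](ρ[y/u](R))) → 1
E2 stepwise |·|:
  T → 4
  σ[a<=2](T) → 1
  π[w](σ[a<=2](T)) → 1
  ρ[y/w](π[w](σ[a<=2](T))) → 1
  S → 3
  ρ[y/x](S) → 3
  π[y](ρ[y/x](S)) → 3
  (ρ[y/w](π[w](σ[a<=2](T))) − π[y](ρ[y/x](S))) → 1
  R → 3
  ρ[y/u](R) → 3
  π[y](ρ[y/u](R)) → 3
  ((ρ[y/w](π[w](σ[a<=2](T))) − π[y](ρ[y/x](S))) ∪ π[y](ρ[y/u](R))) → 4

E1 result:
y
r
E2 result:
y
q
q
r
t
Witness: ('t',) appears 0× in E1 but 1× in E2.

no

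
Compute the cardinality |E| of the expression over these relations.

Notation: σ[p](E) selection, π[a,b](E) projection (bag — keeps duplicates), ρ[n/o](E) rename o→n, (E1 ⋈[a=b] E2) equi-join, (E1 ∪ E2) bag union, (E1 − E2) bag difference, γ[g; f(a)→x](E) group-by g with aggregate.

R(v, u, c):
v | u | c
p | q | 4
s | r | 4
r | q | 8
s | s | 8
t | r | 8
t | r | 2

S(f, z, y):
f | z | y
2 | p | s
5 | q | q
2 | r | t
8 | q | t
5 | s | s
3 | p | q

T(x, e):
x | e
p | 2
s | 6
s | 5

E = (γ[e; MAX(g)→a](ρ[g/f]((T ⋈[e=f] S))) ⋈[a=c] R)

Row counts bottom-up:
  T → 3
  S → 6
  (T ⋈[e=f] S) → 4
  ρ[g/f]((T ⋈[e=f] S)) → 4
  γ[e; MAX(g)→a](ρ[g/f]((T ⋈[e=f] S))) → 2
  R → 6
  (γ[e; MAX(g)→a](ρ[g/f]((T ⋈[e=f] S))) ⋈[a=c] R) → 1

|E| = 1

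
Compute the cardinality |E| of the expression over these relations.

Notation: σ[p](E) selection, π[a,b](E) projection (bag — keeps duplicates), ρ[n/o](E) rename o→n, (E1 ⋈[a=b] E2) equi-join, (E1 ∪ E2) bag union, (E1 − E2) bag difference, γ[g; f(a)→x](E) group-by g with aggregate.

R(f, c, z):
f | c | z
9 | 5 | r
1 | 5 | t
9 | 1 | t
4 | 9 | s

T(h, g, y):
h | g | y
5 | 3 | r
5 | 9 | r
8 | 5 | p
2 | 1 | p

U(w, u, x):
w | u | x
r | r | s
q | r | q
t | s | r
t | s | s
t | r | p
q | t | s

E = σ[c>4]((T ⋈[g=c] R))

Per-node cardinality:
  T → 4
  R → 4
  (T ⋈[g=c] R) → 4
  σ[c>4]((T ⋈[g=c] R)) → 3

|E| = 3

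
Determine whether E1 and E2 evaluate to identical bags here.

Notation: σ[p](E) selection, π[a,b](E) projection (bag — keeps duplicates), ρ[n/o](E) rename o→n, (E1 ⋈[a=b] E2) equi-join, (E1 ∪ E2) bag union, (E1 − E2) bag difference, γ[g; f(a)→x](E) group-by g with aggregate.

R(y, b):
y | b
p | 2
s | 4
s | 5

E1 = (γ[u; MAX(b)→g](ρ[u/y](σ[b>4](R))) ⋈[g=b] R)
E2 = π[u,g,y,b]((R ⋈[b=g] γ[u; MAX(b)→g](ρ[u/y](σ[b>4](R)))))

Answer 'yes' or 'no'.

E1 per-node cardinality:
  R → 3
  σ[b>4](R) → 1
  ρ[u/y](σ[b>4](R)) → 1
  γ[u; MAX(b)→g](ρ[u/y](σ[b>4](R))) → 1
  R → 3
  (γ[u; MAX(b)→g](ρ[u/y](σ[b>4](R))) ⋈[g=b] R) → 1
E2 per-node cardinality:
  R → 3
  R → 3
  σ[b>4](R) → 1
  ρ[u/y](σ[b>4](R)) → 1
  γ[u; MAX(b)→g](ρ[u/y](σ[b>4](R))) → 1
  (R ⋈[b=g] γ[u; MAX(b)→g](ρ[u/y](σ[b>4](R)))) → 1
  π[u,g,y,b]((R ⋈[b=g] γ[u; MAX(b)→g](ρ[u/y](σ[b>4](R))))) → 1

E1 and E2 produce the same multiset:
u | g | y | b
s | 5 | s | 5

yes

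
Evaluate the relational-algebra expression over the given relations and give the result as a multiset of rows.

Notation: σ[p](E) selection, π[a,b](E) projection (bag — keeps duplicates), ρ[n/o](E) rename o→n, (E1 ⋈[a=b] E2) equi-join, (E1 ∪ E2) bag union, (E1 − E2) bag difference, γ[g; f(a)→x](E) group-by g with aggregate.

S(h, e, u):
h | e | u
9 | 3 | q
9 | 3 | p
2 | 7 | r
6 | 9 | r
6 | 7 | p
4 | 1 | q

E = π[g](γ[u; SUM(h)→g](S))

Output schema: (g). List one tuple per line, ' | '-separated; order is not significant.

Per-node cardinality:
  S → 6
  γ[u; SUM(h)→g](S) → 3
  π[g](γ[u; SUM(h)→g](S)) → 3

== RESULT ==
g
8
13
15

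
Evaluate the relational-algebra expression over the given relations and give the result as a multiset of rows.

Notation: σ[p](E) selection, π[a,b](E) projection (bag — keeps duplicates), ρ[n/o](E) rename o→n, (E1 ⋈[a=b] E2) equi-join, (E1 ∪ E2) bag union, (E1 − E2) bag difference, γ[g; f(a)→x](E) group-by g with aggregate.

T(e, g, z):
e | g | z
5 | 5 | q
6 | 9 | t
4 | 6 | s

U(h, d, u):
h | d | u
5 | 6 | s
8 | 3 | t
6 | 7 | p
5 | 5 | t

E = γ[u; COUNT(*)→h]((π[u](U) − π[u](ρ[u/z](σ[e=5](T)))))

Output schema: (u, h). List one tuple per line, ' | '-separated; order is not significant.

Row counts bottom-up:
  U → 4
  π[u](U) → 4
  T → 3
  σ[e=5](T) → 1
  ρ[u/z](σ[e=5](T)) → 1
  π[u](ρ[u/z](σ[e=5](T))) → 1
  (π[u](U) − π[u](ρ[u/z](σ[e=5](T)))) → 4
  γ[u; COUNT(*)→h]((π[u](U) − π[u](ρ[u/z](σ[e=5](T))))) → 3

== RESULT ==
u | h
p | 1
s | 1
t | 2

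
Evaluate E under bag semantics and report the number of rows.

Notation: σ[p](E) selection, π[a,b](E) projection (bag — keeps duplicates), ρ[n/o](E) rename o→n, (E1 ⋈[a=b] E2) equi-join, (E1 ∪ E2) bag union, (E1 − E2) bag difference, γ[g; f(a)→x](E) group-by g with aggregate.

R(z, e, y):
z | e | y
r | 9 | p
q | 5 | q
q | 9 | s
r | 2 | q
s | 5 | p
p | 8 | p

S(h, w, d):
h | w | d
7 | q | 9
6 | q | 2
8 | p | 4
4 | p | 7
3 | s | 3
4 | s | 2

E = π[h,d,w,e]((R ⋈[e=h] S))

Row counts bottom-up:
  R → 6
  S → 6
  (R ⋈[e=h] S) → 1
  π[h,d,w,e]((R ⋈[e=h] S)) → 1

|E| = 1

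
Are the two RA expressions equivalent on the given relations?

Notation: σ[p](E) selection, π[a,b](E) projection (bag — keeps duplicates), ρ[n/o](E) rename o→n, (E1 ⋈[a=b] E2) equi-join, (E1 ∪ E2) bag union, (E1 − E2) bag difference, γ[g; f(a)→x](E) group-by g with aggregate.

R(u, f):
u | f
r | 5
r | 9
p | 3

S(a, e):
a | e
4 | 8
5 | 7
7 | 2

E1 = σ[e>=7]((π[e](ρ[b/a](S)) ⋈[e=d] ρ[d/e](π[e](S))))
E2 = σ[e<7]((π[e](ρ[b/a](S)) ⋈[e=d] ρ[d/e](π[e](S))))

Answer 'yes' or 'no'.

E1 row counts bottom-up:
  S → 3
  ρ[b/a](S) → 3
  π[e](ρ[b/a](S)) → 3
  S → 3
  π[e](S) → 3
  ρ[d/e](π[e](S)) → 3
  (π[e](ρ[b/a](S)) ⋈[e=d] ρ[d/e](π[e](S))) → 3
  σ[e>=7]((π[e](ρ[b/a](S)) ⋈[e=d] ρ[d/e](π[e](S)))) → 2
E2 row counts bottom-up:
  S → 3
  ρ[b/a](S) → 3
  π[e](ρ[b/a](S)) → 3
  S → 3
  π[e](S) → 3
  ρ[d/e](π[e](S)) → 3
  (π[e](ρ[b/a](S)) ⋈[e=d] ρ[d/e](π[e](S))) → 3
  σ[e<7]((π[e](ρ[b/a](S)) ⋈[e=d] ρ[d/e](π[e](S)))) → 1

E1 result:
e | d
7 | 7
8 | 8
E2 result:
e | d
2 | 2
Witness: (8, 8) appears 1× in E1 but 0× in E2.

no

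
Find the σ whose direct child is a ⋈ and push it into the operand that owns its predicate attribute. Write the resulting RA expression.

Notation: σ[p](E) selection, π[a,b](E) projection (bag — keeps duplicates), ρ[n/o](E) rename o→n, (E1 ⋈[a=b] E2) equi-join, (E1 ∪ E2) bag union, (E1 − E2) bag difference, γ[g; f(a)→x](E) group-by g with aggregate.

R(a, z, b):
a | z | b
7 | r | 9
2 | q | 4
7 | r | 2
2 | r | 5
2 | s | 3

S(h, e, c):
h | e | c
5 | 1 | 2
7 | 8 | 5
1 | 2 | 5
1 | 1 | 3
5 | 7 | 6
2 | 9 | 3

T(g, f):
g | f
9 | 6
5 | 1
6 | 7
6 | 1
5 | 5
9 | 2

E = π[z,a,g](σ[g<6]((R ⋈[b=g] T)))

σ filters on g, owned by the right side.
E' = π[z,a,g]((R ⋈[b=g] σ[g<6](T)))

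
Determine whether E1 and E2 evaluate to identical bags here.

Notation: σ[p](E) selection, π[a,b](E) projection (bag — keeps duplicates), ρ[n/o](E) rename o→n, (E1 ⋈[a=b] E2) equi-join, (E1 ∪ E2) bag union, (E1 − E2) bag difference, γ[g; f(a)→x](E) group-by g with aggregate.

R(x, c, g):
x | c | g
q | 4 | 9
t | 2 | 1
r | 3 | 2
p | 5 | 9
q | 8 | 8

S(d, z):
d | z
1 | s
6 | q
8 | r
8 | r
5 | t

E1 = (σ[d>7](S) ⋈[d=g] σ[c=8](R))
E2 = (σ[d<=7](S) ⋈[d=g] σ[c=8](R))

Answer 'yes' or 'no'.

E1 row counts bottom-up:
  S → 5
  σ[d>7](S) → 2
  R → 5
  σ[c=8](R) → 1
  (σ[d>7](S) ⋈[d=g] σ[c=8](R)) → 2
E2 row counts bottom-up:
  S → 5
  σ[d<=7](S) → 3
  R → 5
  σ[c=8](R) → 1
  (σ[d<=7](S) ⋈[d=g] σ[c=8](R)) → 0

E1 result:
d | z | x | c | g
8 | r | q | 8 | 8
8 | r | q | 8 | 8
E2 result:
d | z | x | c | g
(0 rows)
Witness: (8, 'r', 'q', 8, 8) appears 2× in E1 but 0× in E2.

no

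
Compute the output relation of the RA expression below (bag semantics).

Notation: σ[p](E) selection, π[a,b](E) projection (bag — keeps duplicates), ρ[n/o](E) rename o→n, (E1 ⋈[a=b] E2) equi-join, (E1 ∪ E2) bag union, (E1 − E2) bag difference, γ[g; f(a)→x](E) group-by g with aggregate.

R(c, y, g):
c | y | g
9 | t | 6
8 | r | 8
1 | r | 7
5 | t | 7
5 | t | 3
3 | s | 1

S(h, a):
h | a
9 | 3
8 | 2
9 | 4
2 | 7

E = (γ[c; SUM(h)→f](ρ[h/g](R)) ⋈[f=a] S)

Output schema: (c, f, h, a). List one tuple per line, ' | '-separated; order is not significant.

Row counts bottom-up:
  R → 6
  ρ[h/g](R) → 6
  γ[c; SUM(h)→f](ρ[h/g](R)) → 5
  S → 4
  (γ[c; SUM(h)→f](ρ[h/g](R)) ⋈[f=a] S) → 1

== RESULT ==
c | f | h | a
1 | 7 | 2 | 7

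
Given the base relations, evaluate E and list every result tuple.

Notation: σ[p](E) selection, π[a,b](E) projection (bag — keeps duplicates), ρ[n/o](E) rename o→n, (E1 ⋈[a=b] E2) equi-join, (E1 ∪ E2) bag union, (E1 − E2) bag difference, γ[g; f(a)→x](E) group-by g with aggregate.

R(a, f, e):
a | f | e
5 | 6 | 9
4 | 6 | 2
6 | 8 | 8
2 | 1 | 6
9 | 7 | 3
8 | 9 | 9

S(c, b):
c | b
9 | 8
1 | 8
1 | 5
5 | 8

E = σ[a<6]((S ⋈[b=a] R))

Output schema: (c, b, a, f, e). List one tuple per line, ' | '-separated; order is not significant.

Subexpression sizes:
  S → 4
  R → 6
  (S ⋈[b=a] R) → 4
  σ[a<6]((S ⋈[b=a] R)) → 1

== RESULT ==
c | b | a | f | e
1 | 5 | 5 | 6 | 9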